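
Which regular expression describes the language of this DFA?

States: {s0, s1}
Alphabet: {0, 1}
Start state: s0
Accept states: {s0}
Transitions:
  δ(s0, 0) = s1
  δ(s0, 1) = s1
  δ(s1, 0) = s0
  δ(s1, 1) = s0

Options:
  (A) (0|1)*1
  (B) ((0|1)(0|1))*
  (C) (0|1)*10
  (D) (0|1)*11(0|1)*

Check each option against the DFA on short strings; one disagreement eliminates an option:
  (A) (0|1)*1: on ε the DFA stays in s0 and accepts (s0 ∈ Accept), but the regex does not match it → eliminate
  (B) ((0|1)(0|1))*: agrees with the DFA on every string of length ≤ 6
  (C) (0|1)*10: on ε the DFA stays in s0 and accepts (s0 ∈ Accept), but the regex does not match it → eliminate
  (D) (0|1)*11(0|1)*: on ε the DFA stays in s0 and accepts (s0 ∈ Accept), but the regex does not match it → eliminate
Only (B) is consistent with the DFA.
(B) ((0|1)(0|1))*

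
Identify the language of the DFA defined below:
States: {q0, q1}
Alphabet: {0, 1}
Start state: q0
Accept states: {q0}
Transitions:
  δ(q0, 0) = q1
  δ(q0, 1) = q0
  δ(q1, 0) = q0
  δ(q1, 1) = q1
Testing a few strings:
  '01' → reject
  '10' → reject
  '1' → accept
  '001' → accept
State roles: q0=even number of 0's so far; q1=odd number of 0's so far
All binary strings with an even number of 0's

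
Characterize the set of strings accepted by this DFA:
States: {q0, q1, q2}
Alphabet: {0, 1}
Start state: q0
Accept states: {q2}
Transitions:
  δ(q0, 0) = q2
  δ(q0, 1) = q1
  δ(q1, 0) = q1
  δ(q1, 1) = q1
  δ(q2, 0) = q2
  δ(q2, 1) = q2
Testing a few strings:
  '0' → accept
  '001' → accept
  '01' → accept
  '1' → reject
State roles: q0=no input read; q1=started with 1 (dead); q2=started with 0
All binary strings starting with 0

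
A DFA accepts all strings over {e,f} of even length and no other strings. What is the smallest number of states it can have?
By Myhill–Nerode, count the distinguishable equivalence classes: two classes — parity of the length.
2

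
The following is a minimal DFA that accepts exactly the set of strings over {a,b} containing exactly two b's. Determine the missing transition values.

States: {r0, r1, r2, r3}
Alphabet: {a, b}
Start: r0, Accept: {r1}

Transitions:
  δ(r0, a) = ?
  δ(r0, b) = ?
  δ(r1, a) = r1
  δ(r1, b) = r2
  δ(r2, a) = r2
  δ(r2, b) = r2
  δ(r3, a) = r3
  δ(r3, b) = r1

From the language and accept set, identify what each state tracks — r0: zero b's; r1: two b's; r2: ≥ three b's (dead); r3: one b.
Each missing δ(q, a) is the state matching the new tracked value after reading a.
δ(r0, a) = r0; δ(r0, b) = r3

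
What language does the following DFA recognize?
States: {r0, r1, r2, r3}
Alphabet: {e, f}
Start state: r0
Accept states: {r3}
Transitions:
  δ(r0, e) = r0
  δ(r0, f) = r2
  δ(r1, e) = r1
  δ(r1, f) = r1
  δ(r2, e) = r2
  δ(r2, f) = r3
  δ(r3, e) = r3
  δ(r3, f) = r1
Testing a few strings:
  'ef' → reject
  'ffff' → reject
  'eeff' → accept
  'feef' → accept
State roles: r0=zero f's; r1=≥ three f's (dead); r2=one f; r3=two f's
All strings over {e,f} containing exactly two f's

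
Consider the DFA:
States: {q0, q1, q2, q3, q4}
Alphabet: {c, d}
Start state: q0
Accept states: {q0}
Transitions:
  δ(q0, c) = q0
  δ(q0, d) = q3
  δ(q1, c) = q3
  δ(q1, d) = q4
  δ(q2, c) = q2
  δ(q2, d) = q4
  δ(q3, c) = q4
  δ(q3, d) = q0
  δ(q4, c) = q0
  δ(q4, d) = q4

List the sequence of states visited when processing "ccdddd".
read 'c': q0 → q0
  read 'c': q0 → q0
  read 'd': q0 → q3
  read 'd': q3 → q0
  read 'd': q0 → q3
  read 'd': q3 → q0
q0 -> q0 -> q0 -> q3 -> q0 -> q3 -> q0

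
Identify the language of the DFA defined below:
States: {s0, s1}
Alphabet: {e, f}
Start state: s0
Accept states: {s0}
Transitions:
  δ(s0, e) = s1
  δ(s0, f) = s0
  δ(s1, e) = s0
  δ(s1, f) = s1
Testing a few strings:
  'efe' → accept
  'e' → reject
  'f' → accept
  'ef' → reject
State roles: s0=even number of e's so far; s1=odd number of e's so far
All strings over {e,f} with an even number of e's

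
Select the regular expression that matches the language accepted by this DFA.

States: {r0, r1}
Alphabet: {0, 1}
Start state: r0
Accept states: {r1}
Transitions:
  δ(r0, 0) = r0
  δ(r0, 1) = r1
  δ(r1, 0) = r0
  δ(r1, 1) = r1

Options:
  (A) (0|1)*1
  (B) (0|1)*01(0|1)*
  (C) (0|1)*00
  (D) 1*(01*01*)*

Check each option against the DFA on short strings; one disagreement eliminates an option:
  (A) (0|1)*1: agrees with the DFA on every string of length ≤ 6
  (B) (0|1)*01(0|1)*: on '1' the DFA goes r0 → r1 and accepts (r1 ∈ Accept), but the regex does not match it → eliminate
  (C) (0|1)*00: on '1' the DFA goes r0 → r1 and accepts (r1 ∈ Accept), but the regex does not match it → eliminate
  (D) 1*(01*01*)*: on ε the DFA stays in r0 and rejects (r0 ∉ Accept), but the regex matches it → eliminate
Only (A) is consistent with the DFA.
(A) (0|1)*1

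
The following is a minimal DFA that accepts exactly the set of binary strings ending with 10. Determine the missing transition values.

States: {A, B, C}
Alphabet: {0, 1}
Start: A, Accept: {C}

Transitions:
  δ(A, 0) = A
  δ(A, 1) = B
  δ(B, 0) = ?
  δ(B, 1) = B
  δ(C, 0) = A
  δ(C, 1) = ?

From the language and accept set, identify what each state tracks — A: no suffix match; B: one trailing 1; C: suffix is 10.
Each missing δ(q, a) is the state matching the new tracked value after reading a.
δ(B, 0) = C; δ(C, 1) = B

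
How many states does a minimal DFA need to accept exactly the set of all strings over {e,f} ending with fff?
By Myhill–Nerode, count the distinguishable equivalence classes: 4 classes — one per longest suffix of the input that is a prefix of 'fff' (lengths 0 through 3); only the length-3 class is accepting.
4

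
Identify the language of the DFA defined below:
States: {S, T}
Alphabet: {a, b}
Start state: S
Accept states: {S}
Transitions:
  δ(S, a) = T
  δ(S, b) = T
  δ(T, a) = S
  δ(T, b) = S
Testing a few strings:
  'a' → reject
  'aab' → reject
  'abb' → reject
  'b' → reject
State roles: S=even length so far; T=odd length so far
All strings over {a,b} of even length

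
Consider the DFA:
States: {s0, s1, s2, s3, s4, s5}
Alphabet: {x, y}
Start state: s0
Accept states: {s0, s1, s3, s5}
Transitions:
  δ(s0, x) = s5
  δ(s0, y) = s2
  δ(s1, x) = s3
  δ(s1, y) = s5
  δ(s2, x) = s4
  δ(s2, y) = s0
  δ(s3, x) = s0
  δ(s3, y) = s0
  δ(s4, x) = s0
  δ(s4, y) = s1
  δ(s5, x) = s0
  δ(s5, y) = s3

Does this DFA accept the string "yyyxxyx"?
Processing string "yyyxxyx":
  s0 --y--> s2
  s2 --y--> s0
  s0 --y--> s2
  s2 --x--> s4
  s4 --x--> s0
  s0 --y--> s2
  s2 --x--> s4
Final state: s4
Accept states: {s0, s1, s3, s5}
No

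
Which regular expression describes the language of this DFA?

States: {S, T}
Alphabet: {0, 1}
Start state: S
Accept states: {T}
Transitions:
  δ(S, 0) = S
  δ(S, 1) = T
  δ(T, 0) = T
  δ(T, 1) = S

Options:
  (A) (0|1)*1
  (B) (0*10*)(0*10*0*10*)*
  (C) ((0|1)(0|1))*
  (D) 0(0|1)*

Check each option against the DFA on short strings; one disagreement eliminates an option:
  (A) (0|1)*1: on '10' the DFA goes S → T → T and accepts (T ∈ Accept), but the regex does not match it → eliminate
  (B) (0*10*)(0*10*0*10*)*: agrees with the DFA on every string of length ≤ 6
  (C) ((0|1)(0|1))*: on ε the DFA stays in S and rejects (S ∉ Accept), but the regex matches it → eliminate
  (D) 0(0|1)*: on '0' the DFA goes S → S and rejects (S ∉ Accept), but the regex matches it → eliminate
Only (B) is consistent with the DFA.
(B) (0*10*)(0*10*0*10*)*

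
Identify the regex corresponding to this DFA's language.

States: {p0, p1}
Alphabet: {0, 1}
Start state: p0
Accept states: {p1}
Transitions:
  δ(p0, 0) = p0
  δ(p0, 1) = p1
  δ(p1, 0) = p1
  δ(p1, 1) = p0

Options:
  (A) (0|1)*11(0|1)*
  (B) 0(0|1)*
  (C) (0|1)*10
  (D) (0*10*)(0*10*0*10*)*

Check each option against the DFA on short strings; one disagreement eliminates an option:
  (A) (0|1)*11(0|1)*: on '1' the DFA goes p0 → p1 and accepts (p1 ∈ Accept), but the regex does not match it → eliminate
  (B) 0(0|1)*: on '0' the DFA goes p0 → p0 and rejects (p0 ∉ Accept), but the regex matches it → eliminate
  (C) (0|1)*10: on '1' the DFA goes p0 → p1 and accepts (p1 ∈ Accept), but the regex does not match it → eliminate
  (D) (0*10*)(0*10*0*10*)*: agrees with the DFA on every string of length ≤ 6
Only (D) is consistent with the DFA.
(D) (0*10*)(0*10*0*10*)*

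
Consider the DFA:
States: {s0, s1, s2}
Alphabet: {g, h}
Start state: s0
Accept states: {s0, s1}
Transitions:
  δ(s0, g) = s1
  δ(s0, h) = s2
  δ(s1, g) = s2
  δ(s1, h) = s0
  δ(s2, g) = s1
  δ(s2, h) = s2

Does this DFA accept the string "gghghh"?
Processing string "gghghh":
  s0 --g--> s1
  s1 --g--> s2
  s2 --h--> s2
  s2 --g--> s1
  s1 --h--> s0
  s0 --h--> s2
Final state: s2
Accept states: {s0, s1}
No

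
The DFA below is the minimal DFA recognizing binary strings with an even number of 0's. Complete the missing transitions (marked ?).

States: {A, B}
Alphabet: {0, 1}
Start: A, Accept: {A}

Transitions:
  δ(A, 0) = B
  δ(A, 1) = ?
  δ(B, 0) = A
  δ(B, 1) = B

From the language and accept set, identify what each state tracks — A: even number of 0's so far; B: odd number of 0's so far.
Each missing δ(q, a) is the state matching the new tracked value after reading a.
δ(A, 1) = A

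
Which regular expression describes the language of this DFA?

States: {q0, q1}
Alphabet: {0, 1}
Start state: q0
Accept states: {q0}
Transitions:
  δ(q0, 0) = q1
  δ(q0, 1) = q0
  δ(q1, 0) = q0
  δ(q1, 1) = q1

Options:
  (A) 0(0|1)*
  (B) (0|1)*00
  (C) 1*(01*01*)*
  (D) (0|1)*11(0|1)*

Check each option against the DFA on short strings; one disagreement eliminates an option:
  (A) 0(0|1)*: on ε the DFA stays in q0 and accepts (q0 ∈ Accept), but the regex does not match it → eliminate
  (B) (0|1)*00: on ε the DFA stays in q0 and accepts (q0 ∈ Accept), but the regex does not match it → eliminate
  (C) 1*(01*01*)*: agrees with the DFA on every string of length ≤ 6
  (D) (0|1)*11(0|1)*: on ε the DFA stays in q0 and accepts (q0 ∈ Accept), but the regex does not match it → eliminate
Only (C) is consistent with the DFA.
(C) 1*(01*01*)*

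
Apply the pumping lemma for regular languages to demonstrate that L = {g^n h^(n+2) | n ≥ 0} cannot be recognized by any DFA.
Assume L is regular with pumping length p. Idea: pumping the g-block breaks the fixed offset of 2.
Choose s = g^p h^(p+2) ∈ L. By the pumping lemma, s = xyz with |xy| ≤ p, |y| > 0, so y = g^k with k ≥ 1. Then xy²z = g^(p+k) h^(p+2). For this to be in L we would need p+2 = (p+k)+2, i.e. k = 0, contradicting k ≥ 1. So xy²z ∉ L.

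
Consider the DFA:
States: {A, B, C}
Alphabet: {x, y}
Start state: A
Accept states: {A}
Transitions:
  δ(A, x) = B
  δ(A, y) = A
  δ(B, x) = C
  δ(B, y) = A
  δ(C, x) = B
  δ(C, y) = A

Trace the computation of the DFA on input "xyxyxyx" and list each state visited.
read 'x': A → B
  read 'y': B → A
  read 'x': A → B
  read 'y': B → A
  read 'x': A → B
  read 'y': B → A
  read 'x': A → B
A -> B -> A -> B -> A -> B -> A -> B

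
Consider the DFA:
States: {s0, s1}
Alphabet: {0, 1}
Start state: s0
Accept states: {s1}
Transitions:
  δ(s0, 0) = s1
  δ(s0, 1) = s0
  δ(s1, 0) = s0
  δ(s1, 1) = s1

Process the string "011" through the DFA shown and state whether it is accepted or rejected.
Processing string "011":
  s0 --0--> s1
  s1 --1--> s1
  s1 --1--> s1
Final state: s1
Accept states: {s1}
Yes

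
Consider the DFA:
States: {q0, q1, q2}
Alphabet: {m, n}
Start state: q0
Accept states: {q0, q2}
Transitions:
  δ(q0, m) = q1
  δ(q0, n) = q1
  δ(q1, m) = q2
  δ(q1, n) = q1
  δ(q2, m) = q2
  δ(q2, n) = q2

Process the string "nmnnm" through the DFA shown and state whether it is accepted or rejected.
Processing string "nmnnm":
  q0 --n--> q1
  q1 --m--> q2
  q2 --n--> q2
  q2 --n--> q2
  q2 --m--> q2
Final state: q2
Accept states: {q0, q2}
Yes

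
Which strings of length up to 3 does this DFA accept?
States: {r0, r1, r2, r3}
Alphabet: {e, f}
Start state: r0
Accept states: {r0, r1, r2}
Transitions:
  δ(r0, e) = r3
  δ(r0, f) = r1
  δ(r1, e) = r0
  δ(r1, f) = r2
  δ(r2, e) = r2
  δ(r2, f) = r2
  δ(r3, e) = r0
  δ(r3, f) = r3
ε, f, ee, fe, ff, eef, efe, fef, ffe, fff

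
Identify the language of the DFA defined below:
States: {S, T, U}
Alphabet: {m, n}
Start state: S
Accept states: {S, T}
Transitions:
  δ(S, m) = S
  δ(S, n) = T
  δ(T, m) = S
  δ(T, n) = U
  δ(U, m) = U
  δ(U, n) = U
Testing a few strings:
  'nnm' → reject
  'm' → accept
  'mmm' → accept
  'mmmn' → accept
State roles: S=last symbol not n (ok); T=last symbol n (ok); U=saw nn (dead)
All strings over {m,n} with no two consecutive n's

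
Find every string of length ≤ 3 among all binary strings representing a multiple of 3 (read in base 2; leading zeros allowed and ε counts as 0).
ε, 0, 00, 11, 000, 011, 110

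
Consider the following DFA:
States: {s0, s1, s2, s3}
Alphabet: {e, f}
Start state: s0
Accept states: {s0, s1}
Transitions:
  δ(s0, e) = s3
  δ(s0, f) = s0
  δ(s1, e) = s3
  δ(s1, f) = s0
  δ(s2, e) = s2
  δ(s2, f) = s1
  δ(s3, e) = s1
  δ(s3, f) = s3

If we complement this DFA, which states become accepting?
Complement accept states = All states \ Original accept states
= {s0, s1, s2, s3} \ {s0, s1}
{s2, s3}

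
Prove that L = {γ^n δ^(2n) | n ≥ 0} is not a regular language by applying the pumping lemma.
Assume L is regular with pumping length p. Idea: pumping the γ-block breaks the 1:2 ratio.
Choose s = γ^p δ^(2p) (length 3p ≥ p). By the pumping lemma, s = xyz with |xy| ≤ p, |y| > 0, so y = γ^k with k ≥ 1. Then xy²z = γ^(p+k) δ^(2p). For this to be in L we would need 2p = 2(p+k), i.e. 2k = 0, contradicting k ≥ 1. So xy²z ∉ L.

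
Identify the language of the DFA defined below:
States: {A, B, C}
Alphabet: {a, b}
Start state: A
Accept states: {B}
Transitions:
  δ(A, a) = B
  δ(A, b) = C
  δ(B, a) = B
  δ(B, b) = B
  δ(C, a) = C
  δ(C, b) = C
Testing a few strings:
  'ab' → accept
  'abb' → accept
  'aba' → accept
  'ba' → reject
State roles: A=no input read; B=started with a; C=started with b (dead)
All strings over {a,b} starting with a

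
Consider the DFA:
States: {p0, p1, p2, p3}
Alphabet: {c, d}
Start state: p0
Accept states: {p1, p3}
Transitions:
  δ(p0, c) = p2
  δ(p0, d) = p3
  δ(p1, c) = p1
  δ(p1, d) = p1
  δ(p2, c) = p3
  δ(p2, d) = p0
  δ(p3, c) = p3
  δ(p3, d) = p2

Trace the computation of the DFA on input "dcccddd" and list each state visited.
read 'd': p0 → p3
  read 'c': p3 → p3
  read 'c': p3 → p3
  read 'c': p3 → p3
  read 'd': p3 → p2
  read 'd': p2 → p0
  read 'd': p0 → p3
p0 -> p3 -> p3 -> p3 -> p3 -> p2 -> p0 -> p3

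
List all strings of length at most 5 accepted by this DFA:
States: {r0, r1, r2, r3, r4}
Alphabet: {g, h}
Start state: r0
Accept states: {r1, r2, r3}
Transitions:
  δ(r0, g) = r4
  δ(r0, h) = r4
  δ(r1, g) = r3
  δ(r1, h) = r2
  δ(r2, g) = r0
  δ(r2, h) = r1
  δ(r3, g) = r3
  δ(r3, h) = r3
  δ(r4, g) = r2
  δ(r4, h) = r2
gg, gh, hg, hh, ggh, ghh, hgh, hhh, gghg, gghh, ghhg, ghhh, hghg, hghh, hhhg, hhhh, ggggg, ggggh, ggghg, ggghh, gghgg, gghgh, gghhh, ghggg, ghggh, ghghg, ghghh, ghhgg, ghhgh, ghhhh, hgggg, hgggh, hgghg, hgghh, hghgg, hghgh, hghhh, hhggg, hhggh, hhghg, hhghh, hhhgg, hhhgh, hhhhh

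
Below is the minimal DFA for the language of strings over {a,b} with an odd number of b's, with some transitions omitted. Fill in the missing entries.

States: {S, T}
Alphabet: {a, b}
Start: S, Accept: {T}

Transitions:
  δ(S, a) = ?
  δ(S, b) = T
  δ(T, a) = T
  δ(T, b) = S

From the language and accept set, identify what each state tracks — S: even number of b's so far; T: odd number of b's so far.
Each missing δ(q, a) is the state matching the new tracked value after reading a.
δ(S, a) = S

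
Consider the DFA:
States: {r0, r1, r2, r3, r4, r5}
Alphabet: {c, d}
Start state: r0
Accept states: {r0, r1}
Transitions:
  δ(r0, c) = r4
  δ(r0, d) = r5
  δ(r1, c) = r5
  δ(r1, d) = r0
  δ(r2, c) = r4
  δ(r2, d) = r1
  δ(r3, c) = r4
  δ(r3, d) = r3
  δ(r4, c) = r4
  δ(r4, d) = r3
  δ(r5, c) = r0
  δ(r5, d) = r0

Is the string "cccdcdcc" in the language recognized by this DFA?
Processing string "cccdcdcc":
  r0 --c--> r4
  r4 --c--> r4
  r4 --c--> r4
  r4 --d--> r3
  r3 --c--> r4
  r4 --d--> r3
  r3 --c--> r4
  r4 --c--> r4
Final state: r4
Accept states: {r0, r1}
No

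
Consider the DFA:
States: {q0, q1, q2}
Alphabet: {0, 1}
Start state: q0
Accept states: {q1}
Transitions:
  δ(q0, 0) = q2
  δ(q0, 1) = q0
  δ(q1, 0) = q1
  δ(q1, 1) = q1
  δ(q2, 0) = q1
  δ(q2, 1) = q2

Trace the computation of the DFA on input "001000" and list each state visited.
read '0': q0 → q2
  read '0': q2 → q1
  read '1': q1 → q1
  read '0': q1 → q1
  read '0': q1 → q1
  read '0': q1 → q1
q0 -> q2 -> q1 -> q1 -> q1 -> q1 -> q1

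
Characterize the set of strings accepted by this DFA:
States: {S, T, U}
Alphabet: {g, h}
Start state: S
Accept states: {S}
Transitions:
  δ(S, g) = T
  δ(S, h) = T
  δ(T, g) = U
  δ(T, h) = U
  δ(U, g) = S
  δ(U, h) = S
Testing a few strings:
  'ghg' → accept
  'gh' → reject
  'g' → reject
  'hhgg' → reject
State roles: S=length ≡ 0 (mod 3); T=length ≡ 1 (mod 3); U=length ≡ 2 (mod 3)
All strings over {g,h} whose length is a multiple of 3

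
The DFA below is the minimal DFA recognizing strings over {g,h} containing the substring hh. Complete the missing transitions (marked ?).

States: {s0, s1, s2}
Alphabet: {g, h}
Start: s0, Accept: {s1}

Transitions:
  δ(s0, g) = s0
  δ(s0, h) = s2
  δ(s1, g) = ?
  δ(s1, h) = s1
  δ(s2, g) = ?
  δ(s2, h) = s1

From the language and accept set, identify what each state tracks — s0: no progress toward hh; s1: substring hh seen; s2: one trailing h.
Each missing δ(q, a) is the state matching the new tracked value after reading a.
δ(s1, g) = s1; δ(s2, g) = s0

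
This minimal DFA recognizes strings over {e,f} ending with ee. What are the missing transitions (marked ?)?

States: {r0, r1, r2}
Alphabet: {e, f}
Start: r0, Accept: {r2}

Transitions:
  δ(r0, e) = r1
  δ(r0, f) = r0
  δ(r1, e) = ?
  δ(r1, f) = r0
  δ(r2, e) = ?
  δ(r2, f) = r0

From the language and accept set, identify what each state tracks — r0: last symbol not e; r1: one trailing e; r2: two trailing e's.
Each missing δ(q, a) is the state matching the new tracked value after reading a.
δ(r1, e) = r2; δ(r2, e) = r2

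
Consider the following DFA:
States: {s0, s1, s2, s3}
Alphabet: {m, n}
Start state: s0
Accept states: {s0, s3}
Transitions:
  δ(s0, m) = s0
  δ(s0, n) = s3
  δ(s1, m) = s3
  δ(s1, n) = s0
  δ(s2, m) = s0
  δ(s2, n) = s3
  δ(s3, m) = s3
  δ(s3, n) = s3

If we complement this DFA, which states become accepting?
Complement accept states = All states \ Original accept states
= {s0, s1, s2, s3} \ {s0, s3}
{s1, s2}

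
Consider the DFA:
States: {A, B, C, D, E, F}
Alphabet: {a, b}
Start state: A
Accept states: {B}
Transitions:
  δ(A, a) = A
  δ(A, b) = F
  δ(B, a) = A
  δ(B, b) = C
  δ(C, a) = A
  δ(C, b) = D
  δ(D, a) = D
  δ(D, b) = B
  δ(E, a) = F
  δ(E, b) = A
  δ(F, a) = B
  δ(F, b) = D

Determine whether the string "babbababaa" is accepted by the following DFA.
Processing string "babbababaa":
  A --b--> F
  F --a--> B
  B --b--> C
  C --b--> D
  D --a--> D
  D --b--> B
  B --a--> A
  A --b--> F
  F --a--> B
  B --a--> A
Final state: A
Accept states: {B}
No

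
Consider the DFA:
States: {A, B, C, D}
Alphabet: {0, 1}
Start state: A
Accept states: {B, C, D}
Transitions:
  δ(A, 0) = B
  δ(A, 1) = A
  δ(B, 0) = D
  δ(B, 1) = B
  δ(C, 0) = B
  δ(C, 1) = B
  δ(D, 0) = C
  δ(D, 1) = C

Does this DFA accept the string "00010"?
Processing string "00010":
  A --0--> B
  B --0--> D
  D --0--> C
  C --1--> B
  B --0--> D
Final state: D
Accept states: {B, C, D}
Yes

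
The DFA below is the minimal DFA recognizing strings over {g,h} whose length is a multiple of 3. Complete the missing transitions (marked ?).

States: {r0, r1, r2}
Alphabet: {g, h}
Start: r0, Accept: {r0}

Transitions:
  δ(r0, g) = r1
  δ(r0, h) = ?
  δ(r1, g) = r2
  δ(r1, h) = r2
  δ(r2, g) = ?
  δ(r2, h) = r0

From the language and accept set, identify what each state tracks — r0: length ≡ 0 (mod 3); r1: length ≡ 1 (mod 3); r2: length ≡ 2 (mod 3).
Each missing δ(q, a) is the state matching the new tracked value after reading a.
δ(r0, h) = r1; δ(r2, g) = r0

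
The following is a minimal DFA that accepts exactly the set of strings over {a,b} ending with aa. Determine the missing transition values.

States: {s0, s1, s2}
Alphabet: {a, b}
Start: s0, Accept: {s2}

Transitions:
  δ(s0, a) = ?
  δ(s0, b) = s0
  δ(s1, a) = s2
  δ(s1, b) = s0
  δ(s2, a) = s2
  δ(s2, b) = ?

From the language and accept set, identify what each state tracks — s0: last symbol not a; s1: one trailing a; s2: two trailing a's.
Each missing δ(q, a) is the state matching the new tracked value after reading a.
δ(s0, a) = s1; δ(s2, b) = s0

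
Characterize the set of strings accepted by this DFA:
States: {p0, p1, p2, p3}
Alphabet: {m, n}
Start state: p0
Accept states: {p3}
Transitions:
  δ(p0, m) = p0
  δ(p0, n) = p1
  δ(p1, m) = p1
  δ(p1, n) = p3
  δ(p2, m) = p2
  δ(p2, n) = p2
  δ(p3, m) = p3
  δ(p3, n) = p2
Testing a few strings:
  'nnm' → accept
  'nnmm' → accept
  'n' → reject
  'm' → reject
State roles: p0=zero n's; p1=one n; p2=≥ three n's (dead); p3=two n's
All strings over {m,n} containing exactly two n's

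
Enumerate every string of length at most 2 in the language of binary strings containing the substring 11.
11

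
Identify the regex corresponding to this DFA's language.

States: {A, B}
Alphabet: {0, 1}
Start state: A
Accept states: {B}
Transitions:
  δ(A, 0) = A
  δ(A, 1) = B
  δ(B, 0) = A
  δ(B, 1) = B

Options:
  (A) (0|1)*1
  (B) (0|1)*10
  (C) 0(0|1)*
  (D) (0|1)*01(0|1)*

Check each option against the DFA on short strings; one disagreement eliminates an option:
  (A) (0|1)*1: agrees with the DFA on every string of length ≤ 6
  (B) (0|1)*10: on '1' the DFA goes A → B and accepts (B ∈ Accept), but the regex does not match it → eliminate
  (C) 0(0|1)*: on '0' the DFA goes A → A and rejects (A ∉ Accept), but the regex matches it → eliminate
  (D) (0|1)*01(0|1)*: on '1' the DFA goes A → B and accepts (B ∈ Accept), but the regex does not match it → eliminate
Only (A) is consistent with the DFA.
(A) (0|1)*1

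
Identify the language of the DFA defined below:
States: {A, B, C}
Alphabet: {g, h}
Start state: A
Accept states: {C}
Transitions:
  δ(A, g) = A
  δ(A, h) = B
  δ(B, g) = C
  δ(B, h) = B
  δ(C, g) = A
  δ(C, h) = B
Testing a few strings:
  'g' → reject
  'ghh' → reject
  'hhg' → accept
  'hggh' → reject
State roles: A=no suffix match; B=one trailing h; C=suffix is hg
All strings over {g,h} ending with hg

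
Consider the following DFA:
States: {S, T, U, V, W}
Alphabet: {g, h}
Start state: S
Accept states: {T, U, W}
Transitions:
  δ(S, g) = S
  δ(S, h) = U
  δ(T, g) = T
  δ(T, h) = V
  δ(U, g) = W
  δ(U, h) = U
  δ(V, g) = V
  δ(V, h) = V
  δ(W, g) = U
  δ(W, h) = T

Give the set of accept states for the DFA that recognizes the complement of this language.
Complement accept states = All states \ Original accept states
= {S, T, U, V, W} \ {T, U, W}
{S, V}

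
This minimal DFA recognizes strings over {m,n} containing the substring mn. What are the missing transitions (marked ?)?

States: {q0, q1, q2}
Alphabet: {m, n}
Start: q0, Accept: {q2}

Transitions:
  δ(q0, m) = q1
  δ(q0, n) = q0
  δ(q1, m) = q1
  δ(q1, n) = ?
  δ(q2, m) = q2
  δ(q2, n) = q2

From the language and accept set, identify what each state tracks — q0: no m seen yet; q1: seen a m, waiting for n; q2: substring mn seen.
Each missing δ(q, a) is the state matching the new tracked value after reading a.
δ(q1, n) = q2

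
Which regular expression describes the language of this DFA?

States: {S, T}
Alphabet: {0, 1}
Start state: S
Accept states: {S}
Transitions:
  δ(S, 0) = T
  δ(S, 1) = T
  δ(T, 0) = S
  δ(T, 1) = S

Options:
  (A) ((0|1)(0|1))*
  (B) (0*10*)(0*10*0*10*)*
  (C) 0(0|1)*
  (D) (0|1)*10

Check each option against the DFA on short strings; one disagreement eliminates an option:
  (A) ((0|1)(0|1))*: agrees with the DFA on every string of length ≤ 6
  (B) (0*10*)(0*10*0*10*)*: on ε the DFA stays in S and accepts (S ∈ Accept), but the regex does not match it → eliminate
  (C) 0(0|1)*: on ε the DFA stays in S and accepts (S ∈ Accept), but the regex does not match it → eliminate
  (D) (0|1)*10: on ε the DFA stays in S and accepts (S ∈ Accept), but the regex does not match it → eliminate
Only (A) is consistent with the DFA.
(A) ((0|1)(0|1))*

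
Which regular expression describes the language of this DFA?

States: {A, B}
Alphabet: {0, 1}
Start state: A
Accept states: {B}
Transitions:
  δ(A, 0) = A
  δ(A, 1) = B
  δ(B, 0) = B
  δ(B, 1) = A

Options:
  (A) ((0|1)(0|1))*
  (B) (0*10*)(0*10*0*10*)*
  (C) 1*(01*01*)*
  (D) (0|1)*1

Check each option against the DFA on short strings; one disagreement eliminates an option:
  (A) ((0|1)(0|1))*: on ε the DFA stays in A and rejects (A ∉ Accept), but the regex matches it → eliminate
  (B) (0*10*)(0*10*0*10*)*: agrees with the DFA on every string of length ≤ 6
  (C) 1*(01*01*)*: on ε the DFA stays in A and rejects (A ∉ Accept), but the regex matches it → eliminate
  (D) (0|1)*1: on '10' the DFA goes A → B → B and accepts (B ∈ Accept), but the regex does not match it → eliminate
Only (B) is consistent with the DFA.
(B) (0*10*)(0*10*0*10*)*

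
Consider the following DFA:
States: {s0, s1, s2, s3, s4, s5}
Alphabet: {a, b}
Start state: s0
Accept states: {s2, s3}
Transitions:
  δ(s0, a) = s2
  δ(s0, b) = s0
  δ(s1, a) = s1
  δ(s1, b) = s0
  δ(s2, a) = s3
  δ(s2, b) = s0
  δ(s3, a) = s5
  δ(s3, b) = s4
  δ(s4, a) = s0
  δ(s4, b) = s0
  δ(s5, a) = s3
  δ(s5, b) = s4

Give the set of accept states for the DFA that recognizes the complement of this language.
Complement accept states = All states \ Original accept states
= {s0, s1, s2, s3, s4, s5} \ {s2, s3}
{s0, s1, s4, s5}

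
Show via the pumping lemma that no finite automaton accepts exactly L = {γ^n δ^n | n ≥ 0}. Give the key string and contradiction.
Assume L is regular with pumping length p. Idea: pumping the γ-block changes the count balance.
Choose s = γ^p δ^p (length 2p ≥ p). By the pumping lemma, s = xyz with |xy| ≤ p, |y| > 0. So y = γ^k for some k > 0 (since xy is entirely within the γ's). Pumping gives xy²z = γ^(p+k) δ^p, which is not in L since p+k ≠ p.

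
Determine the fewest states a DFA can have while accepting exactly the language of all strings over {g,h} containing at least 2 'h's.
By Myhill–Nerode, count the distinguishable equivalence classes: 3 classes — having seen 0, 1, or ≥2 copies of 'h'; any two classes i < j (j ≤ 2) are distinguished by the string h^(2−j), which takes class j to 2 copies (accepted) but leaves class i below 2 (rejected).
3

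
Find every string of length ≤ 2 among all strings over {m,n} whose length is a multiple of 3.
ε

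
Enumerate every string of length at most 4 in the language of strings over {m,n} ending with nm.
nm, mnm, nnm, mmnm, mnnm, nmnm, nnnm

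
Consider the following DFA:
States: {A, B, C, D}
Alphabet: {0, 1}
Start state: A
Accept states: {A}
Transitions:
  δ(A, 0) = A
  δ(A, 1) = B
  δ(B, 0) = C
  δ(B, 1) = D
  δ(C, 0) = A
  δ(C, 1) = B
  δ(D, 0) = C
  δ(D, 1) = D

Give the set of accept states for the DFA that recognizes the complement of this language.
Complement accept states = All states \ Original accept states
= {A, B, C, D} \ {A}
{B, C, D}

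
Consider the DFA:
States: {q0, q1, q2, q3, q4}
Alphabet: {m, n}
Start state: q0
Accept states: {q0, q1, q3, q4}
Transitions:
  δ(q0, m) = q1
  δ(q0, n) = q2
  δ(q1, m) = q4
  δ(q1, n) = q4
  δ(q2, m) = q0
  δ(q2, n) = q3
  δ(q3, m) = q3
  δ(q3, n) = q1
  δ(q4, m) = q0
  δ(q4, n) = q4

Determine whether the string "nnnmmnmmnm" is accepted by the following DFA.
Processing string "nnnmmnmmnm":
  q0 --n--> q2
  q2 --n--> q3
  q3 --n--> q1
  q1 --m--> q4
  q4 --m--> q0
  q0 --n--> q2
  q2 --m--> q0
  q0 --m--> q1
  q1 --n--> q4
  q4 --m--> q0
Final state: q0
Accept states: {q0, q1, q3, q4}
Yes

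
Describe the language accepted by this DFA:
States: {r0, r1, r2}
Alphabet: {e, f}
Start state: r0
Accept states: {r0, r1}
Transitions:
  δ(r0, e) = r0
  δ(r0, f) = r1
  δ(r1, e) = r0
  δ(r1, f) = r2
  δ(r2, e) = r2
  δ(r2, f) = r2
Testing a few strings:
  'feee' → accept
  'f' → accept
  'fff' → reject
  'ffe' → reject
State roles: r0=last symbol not f (ok); r1=last symbol f (ok); r2=saw ff (dead)
All strings over {e,f} with no two consecutive f's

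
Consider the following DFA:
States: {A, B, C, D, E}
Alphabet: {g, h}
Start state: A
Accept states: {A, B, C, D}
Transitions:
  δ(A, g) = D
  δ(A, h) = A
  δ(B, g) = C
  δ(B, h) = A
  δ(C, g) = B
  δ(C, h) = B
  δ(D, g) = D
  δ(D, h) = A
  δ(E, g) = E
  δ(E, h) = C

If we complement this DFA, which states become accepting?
Complement accept states = All states \ Original accept states
= {A, B, C, D, E} \ {A, B, C, D}
{E}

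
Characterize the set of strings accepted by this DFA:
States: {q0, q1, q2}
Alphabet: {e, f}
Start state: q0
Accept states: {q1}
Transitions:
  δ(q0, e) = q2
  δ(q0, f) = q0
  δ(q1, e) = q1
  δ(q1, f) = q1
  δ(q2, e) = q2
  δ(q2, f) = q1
Testing a few strings:
  'f' → reject
  'efe' → accept
  'feff' → accept
  'eff' → accept
State roles: q0=no e seen yet; q1=substring ef seen; q2=seen a e, waiting for f
All strings over {e,f} containing the substring ef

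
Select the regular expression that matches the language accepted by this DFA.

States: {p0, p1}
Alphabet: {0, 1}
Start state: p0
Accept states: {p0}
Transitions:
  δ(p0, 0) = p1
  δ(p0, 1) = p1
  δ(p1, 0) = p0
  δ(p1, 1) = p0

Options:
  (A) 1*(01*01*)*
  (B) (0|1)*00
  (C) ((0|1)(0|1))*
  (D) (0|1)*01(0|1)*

Check each option against the DFA on short strings; one disagreement eliminates an option:
  (A) 1*(01*01*)*: on '1' the DFA goes p0 → p1 and rejects (p1 ∉ Accept), but the regex matches it → eliminate
  (B) (0|1)*00: on ε the DFA stays in p0 and accepts (p0 ∈ Accept), but the regex does not match it → eliminate
  (C) ((0|1)(0|1))*: agrees with the DFA on every string of length ≤ 6
  (D) (0|1)*01(0|1)*: on ε the DFA stays in p0 and accepts (p0 ∈ Accept), but the regex does not match it → eliminate
Only (C) is consistent with the DFA.
(C) ((0|1)(0|1))*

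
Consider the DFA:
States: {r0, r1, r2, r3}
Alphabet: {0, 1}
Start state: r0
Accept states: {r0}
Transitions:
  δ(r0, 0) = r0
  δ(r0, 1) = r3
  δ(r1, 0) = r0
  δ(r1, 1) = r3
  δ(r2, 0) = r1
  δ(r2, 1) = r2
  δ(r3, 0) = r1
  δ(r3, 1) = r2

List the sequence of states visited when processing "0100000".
read '0': r0 → r0
  read '1': r0 → r3
  read '0': r3 → r1
  read '0': r1 → r0
  read '0': r0 → r0
  read '0': r0 → r0
  read '0': r0 → r0
r0 -> r0 -> r3 -> r1 -> r0 -> r0 -> r0 -> r0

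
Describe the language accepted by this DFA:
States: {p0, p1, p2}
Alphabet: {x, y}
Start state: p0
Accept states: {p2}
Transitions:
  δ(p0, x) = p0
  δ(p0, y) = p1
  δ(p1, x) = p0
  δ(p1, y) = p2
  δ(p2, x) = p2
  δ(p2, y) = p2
Testing a few strings:
  'xxyx' → reject
  'xxyy' → accept
  'x' → reject
  'yxxy' → reject
State roles: p0=no progress toward yy; p1=one trailing y; p2=substring yy seen
All strings over {x,y} containing the substring yy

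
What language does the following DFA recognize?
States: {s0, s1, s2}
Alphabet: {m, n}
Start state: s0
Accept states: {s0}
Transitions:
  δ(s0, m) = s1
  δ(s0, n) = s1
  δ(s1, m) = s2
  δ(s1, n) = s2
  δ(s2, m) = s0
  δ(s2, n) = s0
Testing a few strings:
  'nmnn' → reject
  'nmmm' → reject
  'mmm' → accept
  'm' → reject
State roles: s0=length ≡ 0 (mod 3); s1=length ≡ 1 (mod 3); s2=length ≡ 2 (mod 3)
All strings over {m,n} whose length is a multiple of 3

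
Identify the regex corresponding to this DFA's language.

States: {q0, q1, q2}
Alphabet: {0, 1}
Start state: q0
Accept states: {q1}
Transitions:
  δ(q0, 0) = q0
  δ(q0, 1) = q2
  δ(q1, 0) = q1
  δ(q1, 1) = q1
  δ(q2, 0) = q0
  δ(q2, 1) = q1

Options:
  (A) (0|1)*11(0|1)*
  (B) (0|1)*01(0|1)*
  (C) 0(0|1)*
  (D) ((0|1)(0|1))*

Check each option against the DFA on short strings; one disagreement eliminates an option:
  (A) (0|1)*11(0|1)*: agrees with the DFA on every string of length ≤ 6
  (B) (0|1)*01(0|1)*: on '01' the DFA goes q0 → q0 → q2 and rejects (q2 ∉ Accept), but the regex matches it → eliminate
  (C) 0(0|1)*: on '0' the DFA goes q0 → q0 and rejects (q0 ∉ Accept), but the regex matches it → eliminate
  (D) ((0|1)(0|1))*: on ε the DFA stays in q0 and rejects (q0 ∉ Accept), but the regex matches it → eliminate
Only (A) is consistent with the DFA.
(A) (0|1)*11(0|1)*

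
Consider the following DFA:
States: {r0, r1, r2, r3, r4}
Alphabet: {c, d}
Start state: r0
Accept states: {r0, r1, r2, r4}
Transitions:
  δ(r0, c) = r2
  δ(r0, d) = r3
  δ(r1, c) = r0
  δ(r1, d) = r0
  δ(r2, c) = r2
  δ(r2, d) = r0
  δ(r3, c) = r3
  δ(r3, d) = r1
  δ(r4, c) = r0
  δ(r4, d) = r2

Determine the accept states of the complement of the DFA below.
Complement accept states = All states \ Original accept states
= {r0, r1, r2, r3, r4} \ {r0, r1, r2, r4}
{r3}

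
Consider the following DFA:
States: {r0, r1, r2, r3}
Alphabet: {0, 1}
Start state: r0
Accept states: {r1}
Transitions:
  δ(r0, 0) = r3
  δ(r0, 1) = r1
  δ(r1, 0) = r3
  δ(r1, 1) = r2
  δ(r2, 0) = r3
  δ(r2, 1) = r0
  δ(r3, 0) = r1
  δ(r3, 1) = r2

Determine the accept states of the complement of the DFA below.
Complement accept states = All states \ Original accept states
= {r0, r1, r2, r3} \ {r1}
{r0, r2, r3}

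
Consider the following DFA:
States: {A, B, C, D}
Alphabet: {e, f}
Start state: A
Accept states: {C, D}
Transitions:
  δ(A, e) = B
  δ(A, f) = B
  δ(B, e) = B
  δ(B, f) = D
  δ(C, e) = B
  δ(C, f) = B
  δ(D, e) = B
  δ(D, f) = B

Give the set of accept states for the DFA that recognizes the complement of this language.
Complement accept states = All states \ Original accept states
= {A, B, C, D} \ {C, D}
{A, B}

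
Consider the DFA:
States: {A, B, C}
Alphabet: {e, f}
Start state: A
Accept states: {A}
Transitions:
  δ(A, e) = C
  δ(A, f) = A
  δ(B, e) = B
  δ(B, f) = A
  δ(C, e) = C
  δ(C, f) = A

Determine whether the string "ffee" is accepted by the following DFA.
Processing string "ffee":
  A --f--> A
  A --f--> A
  A --e--> C
  C --e--> C
Final state: C
Accept states: {A}
No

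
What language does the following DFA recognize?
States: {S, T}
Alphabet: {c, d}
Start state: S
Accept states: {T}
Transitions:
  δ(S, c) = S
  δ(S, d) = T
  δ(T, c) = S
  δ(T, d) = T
Testing a few strings:
  'ccd' → accept
  'd' → accept
  'c' → reject
  'cc' → reject
State roles: S=last symbol not d; T=last symbol is d
All strings over {c,d} ending with d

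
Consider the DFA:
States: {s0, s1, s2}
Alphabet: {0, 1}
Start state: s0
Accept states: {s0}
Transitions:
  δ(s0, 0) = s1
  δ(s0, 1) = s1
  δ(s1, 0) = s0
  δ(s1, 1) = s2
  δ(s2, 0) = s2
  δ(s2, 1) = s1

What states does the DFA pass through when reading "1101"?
read '1': s0 → s1
  read '1': s1 → s2
  read '0': s2 → s2
  read '1': s2 → s1
s0 -> s1 -> s2 -> s2 -> s1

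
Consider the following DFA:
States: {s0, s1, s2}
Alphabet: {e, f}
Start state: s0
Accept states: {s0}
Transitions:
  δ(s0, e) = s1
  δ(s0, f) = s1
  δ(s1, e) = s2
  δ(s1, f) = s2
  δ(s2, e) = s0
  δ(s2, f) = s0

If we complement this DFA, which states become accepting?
Complement accept states = All states \ Original accept states
= {s0, s1, s2} \ {s0}
{s1, s2}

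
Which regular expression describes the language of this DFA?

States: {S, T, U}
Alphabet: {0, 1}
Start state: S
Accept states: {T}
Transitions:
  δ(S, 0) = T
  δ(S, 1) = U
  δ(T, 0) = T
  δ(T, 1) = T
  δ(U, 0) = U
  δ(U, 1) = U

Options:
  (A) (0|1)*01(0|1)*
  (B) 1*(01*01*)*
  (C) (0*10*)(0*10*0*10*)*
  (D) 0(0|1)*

Check each option against the DFA on short strings; one disagreement eliminates an option:
  (A) (0|1)*01(0|1)*: on '0' the DFA goes S → T and accepts (T ∈ Accept), but the regex does not match it → eliminate
  (B) 1*(01*01*)*: on ε the DFA stays in S and rejects (S ∉ Accept), but the regex matches it → eliminate
  (C) (0*10*)(0*10*0*10*)*: on '0' the DFA goes S → T and accepts (T ∈ Accept), but the regex does not match it → eliminate
  (D) 0(0|1)*: agrees with the DFA on every string of length ≤ 6
Only (D) is consistent with the DFA.
(D) 0(0|1)*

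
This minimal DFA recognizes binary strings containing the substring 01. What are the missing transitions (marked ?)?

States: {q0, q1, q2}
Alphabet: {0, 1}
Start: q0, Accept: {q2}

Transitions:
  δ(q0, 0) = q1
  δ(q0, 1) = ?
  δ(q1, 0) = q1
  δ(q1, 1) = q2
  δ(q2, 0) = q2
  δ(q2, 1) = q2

From the language and accept set, identify what each state tracks — q0: no 0 seen yet; q1: seen a 0, waiting for 1; q2: substring 01 seen.
Each missing δ(q, a) is the state matching the new tracked value after reading a.
δ(q0, 1) = q0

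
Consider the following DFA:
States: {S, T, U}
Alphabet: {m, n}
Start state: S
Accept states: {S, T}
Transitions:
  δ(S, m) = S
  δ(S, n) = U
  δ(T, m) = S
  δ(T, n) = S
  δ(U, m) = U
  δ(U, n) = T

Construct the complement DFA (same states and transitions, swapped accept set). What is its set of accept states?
Complement accept states = All states \ Original accept states
= {S, T, U} \ {S, T}
{U}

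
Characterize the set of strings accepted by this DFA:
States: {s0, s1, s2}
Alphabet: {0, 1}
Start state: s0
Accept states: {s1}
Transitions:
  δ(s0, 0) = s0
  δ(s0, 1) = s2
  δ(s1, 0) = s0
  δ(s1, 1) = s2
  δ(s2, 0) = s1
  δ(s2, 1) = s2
Testing a few strings:
  '000' → reject
  '1' → reject
  '0' → reject
  '001' → reject
State roles: s0=no suffix match; s1=suffix is 10; s2=one trailing 1
All binary strings ending with 10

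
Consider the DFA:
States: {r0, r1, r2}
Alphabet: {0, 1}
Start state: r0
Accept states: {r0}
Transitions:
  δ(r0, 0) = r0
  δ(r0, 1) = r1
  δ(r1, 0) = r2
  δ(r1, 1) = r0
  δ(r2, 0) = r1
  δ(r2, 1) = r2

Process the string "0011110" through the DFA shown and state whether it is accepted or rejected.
Processing string "0011110":
  r0 --0--> r0
  r0 --0--> r0
  r0 --1--> r1
  r1 --1--> r0
  r0 --1--> r1
  r1 --1--> r0
  r0 --0--> r0
Final state: r0
Accept states: {r0}
Yes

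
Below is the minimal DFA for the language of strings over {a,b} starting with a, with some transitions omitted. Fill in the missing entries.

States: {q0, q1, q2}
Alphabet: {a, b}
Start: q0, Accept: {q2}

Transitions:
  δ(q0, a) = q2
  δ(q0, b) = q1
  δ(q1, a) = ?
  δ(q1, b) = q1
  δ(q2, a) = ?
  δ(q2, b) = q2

From the language and accept set, identify what each state tracks — q0: no input read; q1: started with b (dead); q2: started with a.
Each missing δ(q, a) is the state matching the new tracked value after reading a.
δ(q1, a) = q1; δ(q2, a) = q2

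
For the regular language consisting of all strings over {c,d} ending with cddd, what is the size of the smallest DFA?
By Myhill–Nerode, count the distinguishable equivalence classes: 5 classes — one per longest suffix of the input that is a prefix of 'cddd' (lengths 0 through 4); only the length-4 class is accepting.
5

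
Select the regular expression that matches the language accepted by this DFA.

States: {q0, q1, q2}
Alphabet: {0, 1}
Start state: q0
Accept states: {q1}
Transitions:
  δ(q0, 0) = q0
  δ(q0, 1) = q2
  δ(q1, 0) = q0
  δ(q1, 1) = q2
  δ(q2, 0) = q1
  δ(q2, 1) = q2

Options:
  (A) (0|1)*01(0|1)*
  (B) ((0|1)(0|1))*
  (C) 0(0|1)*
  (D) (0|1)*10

Check each option against the DFA on short strings; one disagreement eliminates an option:
  (A) (0|1)*01(0|1)*: on '01' the DFA goes q0 → q0 → q2 and rejects (q2 ∉ Accept), but the regex matches it → eliminate
  (B) ((0|1)(0|1))*: on ε the DFA stays in q0 and rejects (q0 ∉ Accept), but the regex matches it → eliminate
  (C) 0(0|1)*: on '0' the DFA goes q0 → q0 and rejects (q0 ∉ Accept), but the regex matches it → eliminate
  (D) (0|1)*10: agrees with the DFA on every string of length ≤ 6
Only (D) is consistent with the DFA.
(D) (0|1)*10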